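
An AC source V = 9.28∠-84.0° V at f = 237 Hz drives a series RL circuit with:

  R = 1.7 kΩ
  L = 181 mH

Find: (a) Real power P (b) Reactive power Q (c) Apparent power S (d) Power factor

Step 1 — Angular frequency: ω = 2π·f = 2π·237 = 1489 rad/s.
Step 2 — Component impedances:
  R: Z = R = 1700 Ω
  L: Z = jωL = j·1489·0.181 = 0 + j269.5 Ω
Step 3 — Series combination: Z_total = R + L = 1700 + j269.5 Ω = 1721∠9.0° Ω.
Step 4 — Source phasor: V = 9.28∠-84.0° V = 0.97 - j9.229 V.
Step 5 — Current: I = V / Z = -0.000283 - j0.005384 A = 0.005391∠-93.0° A.
Step 6 — Complex power: S = V·I* = 0.04942 + j0.007835 VA.
Step 7 — Real power: P = Re(S) = 0.04942 W.
Step 8 — Reactive power: Q = Im(S) = 0.007835 VAR.
Step 9 — Apparent power: |S| = 0.05003 VA.
Step 10 — Power factor: PF = P/|S| = 0.9877 (lagging).

(a) P = 0.04942 W  (b) Q = 0.007835 VAR  (c) S = 0.05003 VA  (d) PF = 0.9877 (lagging)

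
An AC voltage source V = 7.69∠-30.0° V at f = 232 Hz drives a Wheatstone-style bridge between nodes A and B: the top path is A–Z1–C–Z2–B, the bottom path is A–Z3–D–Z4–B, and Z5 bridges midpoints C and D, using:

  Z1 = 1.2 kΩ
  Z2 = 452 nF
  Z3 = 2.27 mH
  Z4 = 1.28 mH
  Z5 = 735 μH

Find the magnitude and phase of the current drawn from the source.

Step 1 — Angular frequency: ω = 2π·f = 2π·232 = 1458 rad/s.
Step 2 — Component impedances:
  Z1: Z = R = 1200 Ω
  Z2: Z = 1/(jωC) = -j/(ω·C) = 0 - j1518 Ω
  Z3: Z = jωL = j·1458·0.00227 = 0 + j3.309 Ω
  Z4: Z = jωL = j·1458·0.00128 = 0 + j1.866 Ω
  Z5: Z = jωL = j·1458·0.000735 = 0 + j1.071 Ω
Step 3 — Bridge requires nodal analysis (the Z5 bridge couples midpoints C and D, so the two paths cannot be reduced to a simple series/parallel combination). Setting node B to ground and injecting 1 A at node A, the 3-node admittance system at A, C, D solves to V_A = Z_AB = 0.009117 + j5.177 Ω = 5.177∠89.9° Ω.
Step 4 — Source phasor: V = 7.69∠-30.0° V = 6.66 - j3.845 V.
Step 5 — Ohm's law: I = V / Z_total = (6.66 - j3.845) / (0.009117 + j5.177) = -0.7404 - j1.288 A.
Step 6 — Convert to polar: |I| = 1.485 A, ∠I = -119.9°.

I = 1.485∠-119.9° A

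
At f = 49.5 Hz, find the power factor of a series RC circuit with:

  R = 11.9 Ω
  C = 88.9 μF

Step 1 — Angular frequency: ω = 2π·f = 2π·49.5 = 311 rad/s.
Step 2 — Component impedances:
  R: Z = R = 11.9 Ω
  C: Z = 1/(jωC) = -j/(ω·C) = 0 - j36.17 Ω
Step 3 — Series combination: Z_total = R + C = 11.9 - j36.17 Ω = 38.07∠-71.8° Ω.
Step 4 — Power factor: PF = cos(φ) = Re(Z)/|Z| = 11.9/38.074 = 0.3125.
Step 5 — Type: Im(Z) = -36.17 ⇒ leading (phase φ = -71.8°).

PF = 0.3125 (leading, φ = -71.8°)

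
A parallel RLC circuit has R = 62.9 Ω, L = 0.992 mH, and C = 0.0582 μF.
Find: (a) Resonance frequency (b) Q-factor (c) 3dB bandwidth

Step 1 — Resonance: ω₀ = 1/√(LC) = 1/√(0.000992·5.82e-08) = 1.316e+05 rad/s.
Step 2 — f₀ = ω₀/(2π) = 2.095e+04 Hz.
Step 3 — Parallel Q: Q = R/(ω₀L) = 62.9/(1.316e+05·0.000992) = 0.4818.
Step 4 — Bandwidth: Δω = ω₀/Q = 2.732e+05 rad/s; BW = Δω/(2π) = 4.348e+04 Hz.

(a) f₀ = 2.095e+04 Hz  (b) Q = 0.4818  (c) BW = 4.348e+04 Hz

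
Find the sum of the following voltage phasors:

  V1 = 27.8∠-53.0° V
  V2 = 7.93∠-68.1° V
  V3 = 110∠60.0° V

Step 1 — Convert each phasor to rectangular form:
  V1 = 27.8·(cos(-53.0°) + j·sin(-53.0°)) = 16.73 - j22.2 V
  V2 = 7.93·(cos(-68.1°) + j·sin(-68.1°)) = 2.958 - j7.358 V
  V3 = 110·(cos(60.0°) + j·sin(60.0°)) = 55 + j95.26 V
Step 2 — Sum components: V_total = 74.69 + j65.7 V.
Step 3 — Convert to polar: |V_total| = 99.47 V, ∠V_total = 41.3°.

V_total = 99.47∠41.3° V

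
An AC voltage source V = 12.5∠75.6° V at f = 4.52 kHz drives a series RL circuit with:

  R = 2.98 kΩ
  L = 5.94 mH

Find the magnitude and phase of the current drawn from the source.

Step 1 — Angular frequency: ω = 2π·f = 2π·4520 = 2.84e+04 rad/s.
Step 2 — Component impedances:
  R: Z = R = 2980 Ω
  L: Z = jωL = j·2.84e+04·0.00594 = 0 + j168.7 Ω
Step 3 — Series combination: Z_total = R + L = 2980 + j168.7 Ω = 2985∠3.2° Ω.
Step 4 — Source phasor: V = 12.5∠75.6° V = 3.109 + j12.11 V.
Step 5 — Ohm's law: I = V / Z_total = (3.109 + j12.11) / (2980 + j168.7) = 0.001269 + j0.003991 A.
Step 6 — Convert to polar: |I| = 0.004188 A, ∠I = 72.4°.

I = 0.004188∠72.4° A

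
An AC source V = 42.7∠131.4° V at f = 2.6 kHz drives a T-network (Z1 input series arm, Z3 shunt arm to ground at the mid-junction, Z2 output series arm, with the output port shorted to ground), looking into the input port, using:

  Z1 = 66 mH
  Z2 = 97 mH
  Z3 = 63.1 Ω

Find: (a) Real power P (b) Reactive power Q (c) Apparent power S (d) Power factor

Step 1 — Angular frequency: ω = 2π·f = 2π·2600 = 1.634e+04 rad/s.
Step 2 — Component impedances:
  Z1: Z = jωL = j·1.634e+04·0.066 = 0 + j1078 Ω
  Z2: Z = jωL = j·1.634e+04·0.097 = 0 + j1585 Ω
  Z3: Z = R = 63.1 Ω
Step 3 — With the output port shorted to ground, the output series arm Z2 runs from the junction to ground; the shunt arm Z3 also runs from the junction to ground. They appear in parallel: Z3 || Z2 = 63 + j2.509 Ω.
Step 4 — Series with input arm Z1: Z_in = Z1 + (Z3 || Z2) = 63 + j1081 Ω = 1083∠86.7° Ω.
Step 5 — Source phasor: V = 42.7∠131.4° V = -28.24 + j32.03 V.
Step 6 — Current: I = V / Z = 0.02802 + j0.02776 A = 0.03944∠44.7° A.
Step 7 — Complex power: S = V·I* = 0.09802 + j1.681 VA.
Step 8 — Real power: P = Re(S) = 0.09802 W.
Step 9 — Reactive power: Q = Im(S) = 1.681 VAR.
Step 10 — Apparent power: |S| = 1.684 VA.
Step 11 — Power factor: PF = P/|S| = 0.0582 (lagging).

(a) P = 0.09802 W  (b) Q = 1.681 VAR  (c) S = 1.684 VA  (d) PF = 0.0582 (lagging)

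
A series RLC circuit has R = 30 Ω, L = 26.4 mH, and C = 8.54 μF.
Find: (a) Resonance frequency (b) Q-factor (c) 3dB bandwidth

Step 1 — Resonance: ω₀ = 1/√(LC) = 1/√(0.0264·8.54e-06) = 2106 rad/s.
Step 2 — f₀ = ω₀/(2π) = 335.2 Hz.
Step 3 — Series Q: Q = ω₀L/R = 2106·0.0264/30 = 1.853.
Step 4 — Bandwidth: Δω = ω₀/Q = 1136 rad/s; BW = Δω/(2π) = 180.9 Hz.

(a) f₀ = 335.2 Hz  (b) Q = 1.853  (c) BW = 180.9 Hz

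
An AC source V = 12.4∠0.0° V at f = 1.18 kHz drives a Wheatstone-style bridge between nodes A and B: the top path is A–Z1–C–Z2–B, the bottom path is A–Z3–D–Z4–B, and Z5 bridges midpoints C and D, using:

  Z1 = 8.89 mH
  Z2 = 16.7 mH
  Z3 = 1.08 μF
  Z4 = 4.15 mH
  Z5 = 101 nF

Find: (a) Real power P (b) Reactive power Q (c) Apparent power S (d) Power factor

Step 1 — Angular frequency: ω = 2π·f = 2π·1180 = 7414 rad/s.
Step 2 — Component impedances:
  Z1: Z = jωL = j·7414·0.00889 = 0 + j65.91 Ω
  Z2: Z = jωL = j·7414·0.0167 = 0 + j123.8 Ω
  Z3: Z = 1/(jωC) = -j/(ω·C) = 0 - j124.9 Ω
  Z4: Z = jωL = j·7414·0.00415 = 0 + j30.77 Ω
  Z5: Z = 1/(jωC) = -j/(ω·C) = 0 - j1335 Ω
Step 3 — Bridge requires nodal analysis (the Z5 bridge couples midpoints C and D, so the two paths cannot be reduced to a simple series/parallel combination). Setting node B to ground and injecting 1 A at node A, the 3-node admittance system at A, C, D solves to V_A = Z_AB = 0 - j163.4 Ω = 163.4∠-90.0° Ω.
Step 4 — Source phasor: V = 12.4∠0.0° V = 12.4 V.
Step 5 — Current: I = V / Z = 0 + j0.0759 A = 0.0759∠90.0° A.
Step 6 — Complex power: S = V·I* = 0 - j0.9412 VA.
Step 7 — Real power: P = Re(S) = 0 W.
Step 8 — Reactive power: Q = Im(S) = -0.9412 VAR.
Step 9 — Apparent power: |S| = 0.9412 VA.
Step 10 — Power factor: PF = P/|S| = 0 (leading).

(a) P = 0 W  (b) Q = -0.9412 VAR  (c) S = 0.9412 VA  (d) PF = 0 (leading)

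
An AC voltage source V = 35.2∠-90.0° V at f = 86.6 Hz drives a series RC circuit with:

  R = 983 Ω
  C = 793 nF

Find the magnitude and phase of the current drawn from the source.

Step 1 — Angular frequency: ω = 2π·f = 2π·86.6 = 544.1 rad/s.
Step 2 — Component impedances:
  R: Z = R = 983 Ω
  C: Z = 1/(jωC) = -j/(ω·C) = 0 - j2318 Ω
Step 3 — Series combination: Z_total = R + C = 983 - j2318 Ω = 2517∠-67.0° Ω.
Step 4 — Source phasor: V = 35.2∠-90.0° V = 0 - j35.2 V.
Step 5 — Ohm's law: I = V / Z_total = (0 - j35.2) / (983 - j2318) = 0.01287 - j0.00546 A.
Step 6 — Convert to polar: |I| = 0.01398 A, ∠I = -23.0°.

I = 0.01398∠-23.0° A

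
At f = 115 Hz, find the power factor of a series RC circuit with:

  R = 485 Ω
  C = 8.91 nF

Step 1 — Angular frequency: ω = 2π·f = 2π·115 = 722.6 rad/s.
Step 2 — Component impedances:
  R: Z = R = 485 Ω
  C: Z = 1/(jωC) = -j/(ω·C) = 0 - j1.553e+05 Ω
Step 3 — Series combination: Z_total = R + C = 485 - j1.553e+05 Ω = 1.553e+05∠-89.8° Ω.
Step 4 — Power factor: PF = cos(φ) = Re(Z)/|Z| = 485/1.5533e+05 = 0.003122.
Step 5 — Type: Im(Z) = -1.553e+05 ⇒ leading (phase φ = -89.8°).

PF = 0.003122 (leading, φ = -89.8°)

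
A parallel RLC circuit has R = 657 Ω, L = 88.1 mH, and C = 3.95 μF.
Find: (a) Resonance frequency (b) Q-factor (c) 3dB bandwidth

Step 1 — Resonance: ω₀ = 1/√(LC) = 1/√(0.0881·3.95e-06) = 1695 rad/s.
Step 2 — f₀ = ω₀/(2π) = 269.8 Hz.
Step 3 — Parallel Q: Q = R/(ω₀L) = 657/(1695·0.0881) = 4.399.
Step 4 — Bandwidth: Δω = ω₀/Q = 385.3 rad/s; BW = Δω/(2π) = 61.33 Hz.

(a) f₀ = 269.8 Hz  (b) Q = 4.399  (c) BW = 61.33 Hz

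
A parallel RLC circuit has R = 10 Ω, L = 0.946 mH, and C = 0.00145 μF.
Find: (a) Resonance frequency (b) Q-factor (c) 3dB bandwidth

Step 1 — Resonance: ω₀ = 1/√(LC) = 1/√(0.000946·1.45e-09) = 8.538e+05 rad/s.
Step 2 — f₀ = ω₀/(2π) = 1.359e+05 Hz.
Step 3 — Parallel Q: Q = R/(ω₀L) = 10/(8.538e+05·0.000946) = 0.01238.
Step 4 — Bandwidth: Δω = ω₀/Q = 6.897e+07 rad/s; BW = Δω/(2π) = 1.098e+07 Hz.

(a) f₀ = 1.359e+05 Hz  (b) Q = 0.01238  (c) BW = 1.098e+07 Hz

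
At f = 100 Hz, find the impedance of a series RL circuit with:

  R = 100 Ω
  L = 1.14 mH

Step 1 — Angular frequency: ω = 2π·f = 2π·100 = 628.3 rad/s.
Step 2 — Component impedances:
  R: Z = R = 100 Ω
  L: Z = jωL = j·628.3·0.00114 = 0 + j0.7163 Ω
Step 3 — Series combination: Z_total = R + L = 100 + j0.7163 Ω = 100∠0.4° Ω.

Z = 100 + j0.7163 Ω = 100∠0.4° Ω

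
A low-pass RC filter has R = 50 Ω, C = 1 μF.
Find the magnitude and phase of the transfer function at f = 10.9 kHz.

Step 1 — Angular frequency: ω = 2π·1.09e+04 = 6.849e+04 rad/s.
Step 2 — Transfer function: H(jω) = 1/(1 + jωRC).
Step 3 — Denominator: 1 + jωRC = 1 + j·6.849e+04·50·1e-06 = 1 + j3.424.
Step 4 — H = 0.07858 - j0.2691.
Step 5 — Magnitude: |H| = 0.2803 (-11.0 dB); phase: φ = -73.7°.

|H| = 0.2803 (-11.0 dB), φ = -73.7°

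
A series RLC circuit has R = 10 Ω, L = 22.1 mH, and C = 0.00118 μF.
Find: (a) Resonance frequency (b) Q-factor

Step 1 — Resonance condition Im(Z)=0 gives ω₀ = 1/√(LC).
Step 2 — ω₀ = 1/√(0.0221·1.18e-09) = 1.958e+05 rad/s.
Step 3 — f₀ = ω₀/(2π) = 3.117e+04 Hz.
Step 4 — Series Q: Q = ω₀L/R = 1.958e+05·0.0221/10 = 432.8.

(a) f₀ = 3.117e+04 Hz  (b) Q = 432.8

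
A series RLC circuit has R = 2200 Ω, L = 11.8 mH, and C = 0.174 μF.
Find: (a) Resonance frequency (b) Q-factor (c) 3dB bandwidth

Step 1 — Resonance: ω₀ = 1/√(LC) = 1/√(0.0118·1.74e-07) = 2.207e+04 rad/s.
Step 2 — f₀ = ω₀/(2π) = 3512 Hz.
Step 3 — Series Q: Q = ω₀L/R = 2.207e+04·0.0118/2200 = 0.1184.
Step 4 — Bandwidth: Δω = ω₀/Q = 1.864e+05 rad/s; BW = Δω/(2π) = 2.967e+04 Hz.

(a) f₀ = 3512 Hz  (b) Q = 0.1184  (c) BW = 2.967e+04 Hz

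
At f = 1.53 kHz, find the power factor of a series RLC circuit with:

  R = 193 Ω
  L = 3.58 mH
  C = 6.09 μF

Step 1 — Angular frequency: ω = 2π·f = 2π·1530 = 9613 rad/s.
Step 2 — Component impedances:
  R: Z = R = 193 Ω
  L: Z = jωL = j·9613·0.00358 = 0 + j34.42 Ω
  C: Z = 1/(jωC) = -j/(ω·C) = 0 - j17.08 Ω
Step 3 — Series combination: Z_total = R + L + C = 193 + j17.33 Ω = 193.8∠5.1° Ω.
Step 4 — Power factor: PF = cos(φ) = Re(Z)/|Z| = 193/193.78 = 0.996.
Step 5 — Type: Im(Z) = 17.33 ⇒ lagging (phase φ = 5.1°).

PF = 0.996 (lagging, φ = 5.1°)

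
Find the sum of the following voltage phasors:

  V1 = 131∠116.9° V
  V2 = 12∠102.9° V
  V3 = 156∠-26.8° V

Step 1 — Convert each phasor to rectangular form:
  V1 = 131·(cos(116.9°) + j·sin(116.9°)) = -59.27 + j116.8 V
  V2 = 12·(cos(102.9°) + j·sin(102.9°)) = -2.679 + j11.7 V
  V3 = 156·(cos(-26.8°) + j·sin(-26.8°)) = 139.2 - j70.34 V
Step 2 — Sum components: V_total = 77.3 + j58.19 V.
Step 3 — Convert to polar: |V_total| = 96.75 V, ∠V_total = 37.0°.

V_total = 96.75∠37.0° V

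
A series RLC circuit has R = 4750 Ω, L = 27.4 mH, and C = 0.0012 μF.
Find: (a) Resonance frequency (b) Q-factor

Step 1 — Resonance condition Im(Z)=0 gives ω₀ = 1/√(LC).
Step 2 — ω₀ = 1/√(0.0274·1.2e-09) = 1.744e+05 rad/s.
Step 3 — f₀ = ω₀/(2π) = 2.776e+04 Hz.
Step 4 — Series Q: Q = ω₀L/R = 1.744e+05·0.0274/4750 = 1.006.

(a) f₀ = 2.776e+04 Hz  (b) Q = 1.006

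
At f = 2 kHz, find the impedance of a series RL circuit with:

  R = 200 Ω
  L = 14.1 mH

Step 1 — Angular frequency: ω = 2π·f = 2π·2000 = 1.257e+04 rad/s.
Step 2 — Component impedances:
  R: Z = R = 200 Ω
  L: Z = jωL = j·1.257e+04·0.0141 = 0 + j177.2 Ω
Step 3 — Series combination: Z_total = R + L = 200 + j177.2 Ω = 267.2∠41.5° Ω.

Z = 200 + j177.2 Ω = 267.2∠41.5° Ω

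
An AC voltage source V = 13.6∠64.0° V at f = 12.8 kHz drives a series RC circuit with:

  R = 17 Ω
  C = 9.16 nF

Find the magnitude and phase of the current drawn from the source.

Step 1 — Angular frequency: ω = 2π·f = 2π·1.28e+04 = 8.042e+04 rad/s.
Step 2 — Component impedances:
  R: Z = R = 17 Ω
  C: Z = 1/(jωC) = -j/(ω·C) = 0 - j1357 Ω
Step 3 — Series combination: Z_total = R + C = 17 - j1357 Ω = 1358∠-89.3° Ω.
Step 4 — Source phasor: V = 13.6∠64.0° V = 5.962 + j12.22 V.
Step 5 — Ohm's law: I = V / Z_total = (5.962 + j12.22) / (17 - j1357) = -0.008949 + j0.004504 A.
Step 6 — Convert to polar: |I| = 0.01002 A, ∠I = 153.3°.

I = 0.01002∠153.3° A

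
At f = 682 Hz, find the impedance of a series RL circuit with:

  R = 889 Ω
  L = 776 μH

Step 1 — Angular frequency: ω = 2π·f = 2π·682 = 4285 rad/s.
Step 2 — Component impedances:
  R: Z = R = 889 Ω
  L: Z = jωL = j·4285·0.000776 = 0 + j3.325 Ω
Step 3 — Series combination: Z_total = R + L = 889 + j3.325 Ω = 889∠0.2° Ω.

Z = 889 + j3.325 Ω = 889∠0.2° Ω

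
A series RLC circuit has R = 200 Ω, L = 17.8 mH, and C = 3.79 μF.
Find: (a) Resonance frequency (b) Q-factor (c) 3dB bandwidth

Step 1 — Resonance condition Im(Z)=0 gives ω₀ = 1/√(LC).
Step 2 — ω₀ = 1/√(0.0178·3.79e-06) = 3850 rad/s.
Step 3 — f₀ = ω₀/(2π) = 612.8 Hz.
Step 4 — Series Q: Q = ω₀L/R = 3850·0.0178/200 = 0.3427.
Step 5 — 3dB bandwidth: Δω = ω₀/Q = 1.124e+04 rad/s; BW = Δω/(2π) = 1788 Hz.

(a) f₀ = 612.8 Hz  (b) Q = 0.3427  (c) BW = 1788 Hz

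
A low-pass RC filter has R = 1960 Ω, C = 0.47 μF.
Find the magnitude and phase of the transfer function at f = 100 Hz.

Step 1 — Angular frequency: ω = 2π·100 = 628.3 rad/s.
Step 2 — Transfer function: H(jω) = 1/(1 + jωRC).
Step 3 — Denominator: 1 + jωRC = 1 + j·628.3·1960·4.7e-07 = 1 + j0.5788.
Step 4 — H = 0.7491 - j0.4336.
Step 5 — Magnitude: |H| = 0.8655 (-1.3 dB); phase: φ = -30.1°.

|H| = 0.8655 (-1.3 dB), φ = -30.1°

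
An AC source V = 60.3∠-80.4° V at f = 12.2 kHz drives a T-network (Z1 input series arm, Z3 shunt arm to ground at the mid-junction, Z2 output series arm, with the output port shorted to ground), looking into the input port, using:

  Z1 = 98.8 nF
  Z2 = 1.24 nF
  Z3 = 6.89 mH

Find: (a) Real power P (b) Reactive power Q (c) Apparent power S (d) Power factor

Step 1 — Angular frequency: ω = 2π·f = 2π·1.22e+04 = 7.665e+04 rad/s.
Step 2 — Component impedances:
  Z1: Z = 1/(jωC) = -j/(ω·C) = 0 - j132 Ω
  Z2: Z = 1/(jωC) = -j/(ω·C) = 0 - j1.052e+04 Ω
  Z3: Z = jωL = j·7.665e+04·0.00689 = 0 + j528.2 Ω
Step 3 — With the output port shorted to ground, the output series arm Z2 runs from the junction to ground; the shunt arm Z3 also runs from the junction to ground. They appear in parallel: Z3 || Z2 = 0 + j556.1 Ω.
Step 4 — Series with input arm Z1: Z_in = Z1 + (Z3 || Z2) = 0 + j424 Ω = 424∠90.0° Ω.
Step 5 — Source phasor: V = 60.3∠-80.4° V = 10.06 - j59.46 V.
Step 6 — Current: I = V / Z = -0.1402 - j0.02372 A = 0.1422∠-170.4° A.
Step 7 — Complex power: S = V·I* = 0 + j8.575 VA.
Step 8 — Real power: P = Re(S) = 0 W.
Step 9 — Reactive power: Q = Im(S) = 8.575 VAR.
Step 10 — Apparent power: |S| = 8.575 VA.
Step 11 — Power factor: PF = P/|S| = 0 (lagging).

(a) P = 0 W  (b) Q = 8.575 VAR  (c) S = 8.575 VA  (d) PF = 0 (lagging)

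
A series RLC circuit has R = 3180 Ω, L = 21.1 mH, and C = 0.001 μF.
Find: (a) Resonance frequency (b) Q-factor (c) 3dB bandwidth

Step 1 — Resonance: ω₀ = 1/√(LC) = 1/√(0.0211·1e-09) = 2.177e+05 rad/s.
Step 2 — f₀ = ω₀/(2π) = 3.465e+04 Hz.
Step 3 — Series Q: Q = ω₀L/R = 2.177e+05·0.0211/3180 = 1.444.
Step 4 — Bandwidth: Δω = ω₀/Q = 1.507e+05 rad/s; BW = Δω/(2π) = 2.399e+04 Hz.

(a) f₀ = 3.465e+04 Hz  (b) Q = 1.444  (c) BW = 2.399e+04 Hz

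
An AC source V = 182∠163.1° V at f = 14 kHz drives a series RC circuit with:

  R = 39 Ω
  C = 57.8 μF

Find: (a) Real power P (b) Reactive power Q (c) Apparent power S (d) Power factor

Step 1 — Angular frequency: ω = 2π·f = 2π·1.4e+04 = 8.796e+04 rad/s.
Step 2 — Component impedances:
  R: Z = R = 39 Ω
  C: Z = 1/(jωC) = -j/(ω·C) = 0 - j0.1967 Ω
Step 3 — Series combination: Z_total = R + C = 39 - j0.1967 Ω = 39∠-0.3° Ω.
Step 4 — Source phasor: V = 182∠163.1° V = -174.1 + j52.91 V.
Step 5 — Current: I = V / Z = -4.472 + j1.334 A = 4.667∠163.4° A.
Step 6 — Complex power: S = V·I* = 849.3 - j4.283 VA.
Step 7 — Real power: P = Re(S) = 849.3 W.
Step 8 — Reactive power: Q = Im(S) = -4.283 VAR.
Step 9 — Apparent power: |S| = 849.3 VA.
Step 10 — Power factor: PF = P/|S| = 1 (leading).

(a) P = 849.3 W  (b) Q = -4.283 VAR  (c) S = 849.3 VA  (d) PF = 1 (leading)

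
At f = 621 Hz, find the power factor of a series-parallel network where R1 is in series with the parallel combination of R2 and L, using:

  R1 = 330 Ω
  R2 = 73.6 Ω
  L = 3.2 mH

Step 1 — Angular frequency: ω = 2π·f = 2π·621 = 3902 rad/s.
Step 2 — Component impedances:
  R1: Z = R = 330 Ω
  R2: Z = R = 73.6 Ω
  L: Z = jωL = j·3902·0.0032 = 0 + j12.49 Ω
Step 3 — Parallel branch: R2 || L = 1/(1/R2 + 1/L) = 2.059 + j12.14 Ω.
Step 4 — Series with R1: Z_total = R1 + (R2 || L) = 332.1 + j12.14 Ω = 332.3∠2.1° Ω.
Step 5 — Power factor: PF = cos(φ) = Re(Z)/|Z| = 332.06/332.28 = 0.9993.
Step 6 — Type: Im(Z) = 12.14 ⇒ lagging (phase φ = 2.1°).

PF = 0.9993 (lagging, φ = 2.1°)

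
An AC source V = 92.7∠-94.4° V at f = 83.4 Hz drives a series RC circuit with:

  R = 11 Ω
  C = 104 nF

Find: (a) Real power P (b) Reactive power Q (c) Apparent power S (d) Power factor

Step 1 — Angular frequency: ω = 2π·f = 2π·83.4 = 524 rad/s.
Step 2 — Component impedances:
  R: Z = R = 11 Ω
  C: Z = 1/(jωC) = -j/(ω·C) = 0 - j1.835e+04 Ω
Step 3 — Series combination: Z_total = R + C = 11 - j1.835e+04 Ω = 1.835e+04∠-90.0° Ω.
Step 4 — Source phasor: V = 92.7∠-94.4° V = -7.112 - j92.43 V.
Step 5 — Current: I = V / Z = 0.005037 - j0.0003906 A = 0.005052∠-4.4° A.
Step 6 — Complex power: S = V·I* = 0.0002807 - j0.4683 VA.
Step 7 — Real power: P = Re(S) = 0.0002807 W.
Step 8 — Reactive power: Q = Im(S) = -0.4683 VAR.
Step 9 — Apparent power: |S| = 0.4683 VA.
Step 10 — Power factor: PF = P/|S| = 0.0005995 (leading).

(a) P = 0.0002807 W  (b) Q = -0.4683 VAR  (c) S = 0.4683 VA  (d) PF = 0.0005995 (leading)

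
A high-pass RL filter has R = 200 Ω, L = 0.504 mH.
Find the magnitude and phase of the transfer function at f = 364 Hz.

Step 1 — Angular frequency: ω = 2π·364 = 2287 rad/s.
Step 2 — Transfer function: H(jω) = jωL/(R + jωL).
Step 3 — Numerator jωL = j·1.153; denominator R + jωL = 200 + j1.153.
Step 4 — H = 3.322e-05 + j0.005763.
Step 5 — Magnitude: |H| = 0.005763 (-44.8 dB); phase: φ = 89.7°.

|H| = 0.005763 (-44.8 dB), φ = 89.7°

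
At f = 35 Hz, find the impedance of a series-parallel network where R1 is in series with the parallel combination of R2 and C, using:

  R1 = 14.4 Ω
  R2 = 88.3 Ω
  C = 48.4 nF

Step 1 — Angular frequency: ω = 2π·f = 2π·35 = 219.9 rad/s.
Step 2 — Component impedances:
  R1: Z = R = 14.4 Ω
  R2: Z = R = 88.3 Ω
  C: Z = 1/(jωC) = -j/(ω·C) = 0 - j9.395e+04 Ω
Step 3 — Parallel branch: R2 || C = 1/(1/R2 + 1/C) = 88.3 - j0.08299 Ω.
Step 4 — Series with R1: Z_total = R1 + (R2 || C) = 102.7 - j0.08299 Ω = 102.7∠-0.0° Ω.

Z = 102.7 - j0.08299 Ω = 102.7∠-0.0° Ω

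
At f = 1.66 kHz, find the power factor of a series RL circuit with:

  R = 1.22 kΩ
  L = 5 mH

Step 1 — Angular frequency: ω = 2π·f = 2π·1660 = 1.043e+04 rad/s.
Step 2 — Component impedances:
  R: Z = R = 1220 Ω
  L: Z = jωL = j·1.043e+04·0.005 = 0 + j52.15 Ω
Step 3 — Series combination: Z_total = R + L = 1220 + j52.15 Ω = 1221∠2.4° Ω.
Step 4 — Power factor: PF = cos(φ) = Re(Z)/|Z| = 1220/1221.1 = 0.9991.
Step 5 — Type: Im(Z) = 52.15 ⇒ lagging (phase φ = 2.4°).

PF = 0.9991 (lagging, φ = 2.4°)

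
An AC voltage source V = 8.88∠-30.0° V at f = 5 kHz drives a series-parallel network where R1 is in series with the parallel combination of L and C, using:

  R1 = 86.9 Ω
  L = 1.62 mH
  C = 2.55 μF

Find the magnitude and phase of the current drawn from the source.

Step 1 — Angular frequency: ω = 2π·f = 2π·5000 = 3.142e+04 rad/s.
Step 2 — Component impedances:
  R1: Z = R = 86.9 Ω
  L: Z = jωL = j·3.142e+04·0.00162 = 0 + j50.89 Ω
  C: Z = 1/(jωC) = -j/(ω·C) = 0 - j12.48 Ω
Step 3 — Parallel branch: L || C = 1/(1/L + 1/C) = 0 - j16.54 Ω.
Step 4 — Series with R1: Z_total = R1 + (L || C) = 86.9 - j16.54 Ω = 88.46∠-10.8° Ω.
Step 5 — Source phasor: V = 8.88∠-30.0° V = 7.69 - j4.44 V.
Step 6 — Ohm's law: I = V / Z_total = (7.69 - j4.44) / (86.9 - j16.54) = 0.09479 - j0.03305 A.
Step 7 — Convert to polar: |I| = 0.1004 A, ∠I = -19.2°.

I = 0.1004∠-19.2° A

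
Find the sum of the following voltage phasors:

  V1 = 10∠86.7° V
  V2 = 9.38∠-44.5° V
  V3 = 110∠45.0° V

Step 1 — Convert each phasor to rectangular form:
  V1 = 10·(cos(86.7°) + j·sin(86.7°)) = 0.5756 + j9.983 V
  V2 = 9.38·(cos(-44.5°) + j·sin(-44.5°)) = 6.69 - j6.575 V
  V3 = 110·(cos(45.0°) + j·sin(45.0°)) = 77.78 + j77.78 V
Step 2 — Sum components: V_total = 85.05 + j81.19 V.
Step 3 — Convert to polar: |V_total| = 117.6 V, ∠V_total = 43.7°.

V_total = 117.6∠43.7° V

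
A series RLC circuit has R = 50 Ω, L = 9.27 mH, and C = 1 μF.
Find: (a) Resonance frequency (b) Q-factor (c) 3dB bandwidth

Step 1 — Resonance condition Im(Z)=0 gives ω₀ = 1/√(LC).
Step 2 — ω₀ = 1/√(0.00927·1e-06) = 1.039e+04 rad/s.
Step 3 — f₀ = ω₀/(2π) = 1653 Hz.
Step 4 — Series Q: Q = ω₀L/R = 1.039e+04·0.00927/50 = 1.926.
Step 5 — 3dB bandwidth: Δω = ω₀/Q = 5394 rad/s; BW = Δω/(2π) = 858.4 Hz.

(a) f₀ = 1653 Hz  (b) Q = 1.926  (c) BW = 858.4 Hz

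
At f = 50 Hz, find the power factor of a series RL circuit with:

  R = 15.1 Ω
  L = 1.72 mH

Step 1 — Angular frequency: ω = 2π·f = 2π·50 = 314.2 rad/s.
Step 2 — Component impedances:
  R: Z = R = 15.1 Ω
  L: Z = jωL = j·314.2·0.00172 = 0 + j0.5404 Ω
Step 3 — Series combination: Z_total = R + L = 15.1 + j0.5404 Ω = 15.11∠2.0° Ω.
Step 4 — Power factor: PF = cos(φ) = Re(Z)/|Z| = 15.1/15.1097 = 0.9994.
Step 5 — Type: Im(Z) = 0.5404 ⇒ lagging (phase φ = 2.0°).

PF = 0.9994 (lagging, φ = 2.0°)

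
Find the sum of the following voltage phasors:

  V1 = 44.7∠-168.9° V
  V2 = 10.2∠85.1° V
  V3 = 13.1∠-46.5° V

Step 1 — Convert each phasor to rectangular form:
  V1 = 44.7·(cos(-168.9°) + j·sin(-168.9°)) = -43.86 - j8.606 V
  V2 = 10.2·(cos(85.1°) + j·sin(85.1°)) = 0.8713 + j10.16 V
  V3 = 13.1·(cos(-46.5°) + j·sin(-46.5°)) = 9.017 - j9.502 V
Step 2 — Sum components: V_total = -33.98 - j7.945 V.
Step 3 — Convert to polar: |V_total| = 34.89 V, ∠V_total = -166.8°.

V_total = 34.89∠-166.8° V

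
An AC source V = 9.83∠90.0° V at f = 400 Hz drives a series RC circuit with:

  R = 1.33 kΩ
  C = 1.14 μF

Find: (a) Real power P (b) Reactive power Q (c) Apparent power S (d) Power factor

Step 1 — Angular frequency: ω = 2π·f = 2π·400 = 2513 rad/s.
Step 2 — Component impedances:
  R: Z = R = 1330 Ω
  C: Z = 1/(jωC) = -j/(ω·C) = 0 - j349 Ω
Step 3 — Series combination: Z_total = R + C = 1330 - j349 Ω = 1375∠-14.7° Ω.
Step 4 — Source phasor: V = 9.83∠90.0° V = 0 + j9.83 V.
Step 5 — Current: I = V / Z = -0.001815 + j0.006915 A = 0.007149∠104.7° A.
Step 6 — Complex power: S = V·I* = 0.06797 - j0.01784 VA.
Step 7 — Real power: P = Re(S) = 0.06797 W.
Step 8 — Reactive power: Q = Im(S) = -0.01784 VAR.
Step 9 — Apparent power: |S| = 0.07027 VA.
Step 10 — Power factor: PF = P/|S| = 0.9672 (leading).

(a) P = 0.06797 W  (b) Q = -0.01784 VAR  (c) S = 0.07027 VA  (d) PF = 0.9672 (leading)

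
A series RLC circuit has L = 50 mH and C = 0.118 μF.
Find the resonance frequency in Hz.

Step 1 — Resonance condition Im(Z)=0 gives ω₀ = 1/√(LC).
Step 2 — ω₀ = 1/√(0.05·1.18e-07) = 1.302e+04 rad/s.
Step 3 — f₀ = ω₀/(2π) = 2072 Hz.

f₀ = 2072 Hz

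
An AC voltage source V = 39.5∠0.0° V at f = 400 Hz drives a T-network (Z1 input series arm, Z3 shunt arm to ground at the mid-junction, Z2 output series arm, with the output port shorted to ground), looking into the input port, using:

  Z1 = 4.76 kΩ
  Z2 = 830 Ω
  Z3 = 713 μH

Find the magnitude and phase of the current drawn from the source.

Step 1 — Angular frequency: ω = 2π·f = 2π·400 = 2513 rad/s.
Step 2 — Component impedances:
  Z1: Z = R = 4760 Ω
  Z2: Z = R = 830 Ω
  Z3: Z = jωL = j·2513·0.000713 = 0 + j1.792 Ω
Step 3 — With the output port shorted to ground, the output series arm Z2 runs from the junction to ground; the shunt arm Z3 also runs from the junction to ground. They appear in parallel: Z3 || Z2 = 0.003869 + j1.792 Ω.
Step 4 — Series with input arm Z1: Z_in = Z1 + (Z3 || Z2) = 4760 + j1.792 Ω = 4760∠0.0° Ω.
Step 5 — Source phasor: V = 39.5∠0.0° V = 39.5 V.
Step 6 — Ohm's law: I = V / Z_total = (39.5) / (4760 + j1.792) = 0.008298 - j3.124e-06 A.
Step 7 — Convert to polar: |I| = 0.008298 A, ∠I = -0.0°.

I = 0.008298∠-0.0° A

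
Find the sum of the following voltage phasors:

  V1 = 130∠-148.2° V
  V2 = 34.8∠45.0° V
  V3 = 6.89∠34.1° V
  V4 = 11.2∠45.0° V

Step 1 — Convert each phasor to rectangular form:
  V1 = 130·(cos(-148.2°) + j·sin(-148.2°)) = -110.5 - j68.5 V
  V2 = 34.8·(cos(45.0°) + j·sin(45.0°)) = 24.61 + j24.61 V
  V3 = 6.89·(cos(34.1°) + j·sin(34.1°)) = 5.705 + j3.863 V
  V4 = 11.2·(cos(45.0°) + j·sin(45.0°)) = 7.92 + j7.92 V
Step 2 — Sum components: V_total = -72.25 - j32.11 V.
Step 3 — Convert to polar: |V_total| = 79.07 V, ∠V_total = -156.0°.

V_total = 79.07∠-156.0° V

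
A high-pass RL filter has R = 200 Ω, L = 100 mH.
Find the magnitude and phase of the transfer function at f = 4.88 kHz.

Step 1 — Angular frequency: ω = 2π·4880 = 3.066e+04 rad/s.
Step 2 — Transfer function: H(jω) = jωL/(R + jωL).
Step 3 — Numerator jωL = j·3066; denominator R + jωL = 200 + j3066.
Step 4 — H = 0.9958 + j0.06495.
Step 5 — Magnitude: |H| = 0.9979 (-0.0 dB); phase: φ = 3.7°.

|H| = 0.9979 (-0.0 dB), φ = 3.7°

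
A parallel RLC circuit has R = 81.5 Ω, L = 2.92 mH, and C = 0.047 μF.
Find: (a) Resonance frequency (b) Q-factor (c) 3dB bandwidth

Step 1 — Resonance: ω₀ = 1/√(LC) = 1/√(0.00292·4.7e-08) = 8.536e+04 rad/s.
Step 2 — f₀ = ω₀/(2π) = 1.359e+04 Hz.
Step 3 — Parallel Q: Q = R/(ω₀L) = 81.5/(8.536e+04·0.00292) = 0.327.
Step 4 — Bandwidth: Δω = ω₀/Q = 2.611e+05 rad/s; BW = Δω/(2π) = 4.155e+04 Hz.

(a) f₀ = 1.359e+04 Hz  (b) Q = 0.327  (c) BW = 4.155e+04 Hz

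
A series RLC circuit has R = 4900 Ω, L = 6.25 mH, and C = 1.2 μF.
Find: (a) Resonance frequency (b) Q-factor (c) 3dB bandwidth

Step 1 — Resonance condition Im(Z)=0 gives ω₀ = 1/√(LC).
Step 2 — ω₀ = 1/√(0.00625·1.2e-06) = 1.155e+04 rad/s.
Step 3 — f₀ = ω₀/(2π) = 1838 Hz.
Step 4 — Series Q: Q = ω₀L/R = 1.155e+04·0.00625/4900 = 0.01473.
Step 5 — 3dB bandwidth: Δω = ω₀/Q = 7.84e+05 rad/s; BW = Δω/(2π) = 1.248e+05 Hz.

(a) f₀ = 1838 Hz  (b) Q = 0.01473  (c) BW = 1.248e+05 Hz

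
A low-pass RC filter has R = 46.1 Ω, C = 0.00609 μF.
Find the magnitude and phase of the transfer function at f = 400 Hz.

Step 1 — Angular frequency: ω = 2π·400 = 2513 rad/s.
Step 2 — Transfer function: H(jω) = 1/(1 + jωRC).
Step 3 — Denominator: 1 + jωRC = 1 + j·2513·46.1·6.09e-09 = 1 + j0.0007056.
Step 4 — H = 1 - j0.0007056.
Step 5 — Magnitude: |H| = 1 (-0.0 dB); phase: φ = -0.0°.

|H| = 1 (-0.0 dB), φ = -0.0°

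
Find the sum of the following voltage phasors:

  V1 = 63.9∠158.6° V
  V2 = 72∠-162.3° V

Step 1 — Convert each phasor to rectangular form:
  V1 = 63.9·(cos(158.6°) + j·sin(158.6°)) = -59.49 + j23.32 V
  V2 = 72·(cos(-162.3°) + j·sin(-162.3°)) = -68.59 - j21.89 V
Step 2 — Sum components: V_total = -128.1 + j1.425 V.
Step 3 — Convert to polar: |V_total| = 128.1 V, ∠V_total = 179.4°.

V_total = 128.1∠179.4° V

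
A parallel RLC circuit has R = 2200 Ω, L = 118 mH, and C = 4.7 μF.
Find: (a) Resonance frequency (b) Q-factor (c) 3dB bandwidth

Step 1 — Resonance: ω₀ = 1/√(LC) = 1/√(0.118·4.7e-06) = 1343 rad/s.
Step 2 — f₀ = ω₀/(2π) = 213.7 Hz.
Step 3 — Parallel Q: Q = R/(ω₀L) = 2200/(1343·0.118) = 13.88.
Step 4 — Bandwidth: Δω = ω₀/Q = 96.71 rad/s; BW = Δω/(2π) = 15.39 Hz.

(a) f₀ = 213.7 Hz  (b) Q = 13.88  (c) BW = 15.39 Hz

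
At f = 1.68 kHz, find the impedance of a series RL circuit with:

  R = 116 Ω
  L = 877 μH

Step 1 — Angular frequency: ω = 2π·f = 2π·1680 = 1.056e+04 rad/s.
Step 2 — Component impedances:
  R: Z = R = 116 Ω
  L: Z = jωL = j·1.056e+04·0.000877 = 0 + j9.257 Ω
Step 3 — Series combination: Z_total = R + L = 116 + j9.257 Ω = 116.4∠4.6° Ω.

Z = 116 + j9.257 Ω = 116.4∠4.6° Ω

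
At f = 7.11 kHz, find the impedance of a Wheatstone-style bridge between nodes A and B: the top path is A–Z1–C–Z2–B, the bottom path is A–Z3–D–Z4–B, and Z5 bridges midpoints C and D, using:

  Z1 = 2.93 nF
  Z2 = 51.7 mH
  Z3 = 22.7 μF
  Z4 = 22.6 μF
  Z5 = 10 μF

Step 1 — Angular frequency: ω = 2π·f = 2π·7110 = 4.467e+04 rad/s.
Step 2 — Component impedances:
  Z1: Z = 1/(jωC) = -j/(ω·C) = 0 - j7640 Ω
  Z2: Z = jωL = j·4.467e+04·0.0517 = 0 + j2310 Ω
  Z3: Z = 1/(jωC) = -j/(ω·C) = 0 - j0.9861 Ω
  Z4: Z = 1/(jωC) = -j/(ω·C) = 0 - j0.9905 Ω
  Z5: Z = 1/(jωC) = -j/(ω·C) = 0 - j2.238 Ω
Step 3 — Bridge requires nodal analysis (the Z5 bridge couples midpoints C and D, so the two paths cannot be reduced to a simple series/parallel combination). Setting node B to ground and injecting 1 A at node A, the 3-node admittance system at A, C, D solves to V_A = Z_AB = 0 - j1.977 Ω = 1.977∠-90.0° Ω.

Z = 0 - j1.977 Ω = 1.977∠-90.0° Ω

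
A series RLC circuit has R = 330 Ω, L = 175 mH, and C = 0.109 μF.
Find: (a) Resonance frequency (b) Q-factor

Step 1 — Resonance condition Im(Z)=0 gives ω₀ = 1/√(LC).
Step 2 — ω₀ = 1/√(0.175·1.09e-07) = 7240 rad/s.
Step 3 — f₀ = ω₀/(2π) = 1152 Hz.
Step 4 — Series Q: Q = ω₀L/R = 7240·0.175/330 = 3.84.

(a) f₀ = 1152 Hz  (b) Q = 3.84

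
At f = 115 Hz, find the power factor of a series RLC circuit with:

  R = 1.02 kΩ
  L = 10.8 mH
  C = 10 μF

Step 1 — Angular frequency: ω = 2π·f = 2π·115 = 722.6 rad/s.
Step 2 — Component impedances:
  R: Z = R = 1020 Ω
  L: Z = jωL = j·722.6·0.0108 = 0 + j7.804 Ω
  C: Z = 1/(jωC) = -j/(ω·C) = 0 - j138.4 Ω
Step 3 — Series combination: Z_total = R + L + C = 1020 - j130.6 Ω = 1028∠-7.3° Ω.
Step 4 — Power factor: PF = cos(φ) = Re(Z)/|Z| = 1020/1028.3 = 0.9919.
Step 5 — Type: Im(Z) = -130.6 ⇒ leading (phase φ = -7.3°).

PF = 0.9919 (leading, φ = -7.3°)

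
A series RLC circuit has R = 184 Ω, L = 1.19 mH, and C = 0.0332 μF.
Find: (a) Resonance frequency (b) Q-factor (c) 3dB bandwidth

Step 1 — Resonance condition Im(Z)=0 gives ω₀ = 1/√(LC).
Step 2 — ω₀ = 1/√(0.00119·3.32e-08) = 1.591e+05 rad/s.
Step 3 — f₀ = ω₀/(2π) = 2.532e+04 Hz.
Step 4 — Series Q: Q = ω₀L/R = 1.591e+05·0.00119/184 = 1.029.
Step 5 — 3dB bandwidth: Δω = ω₀/Q = 1.546e+05 rad/s; BW = Δω/(2π) = 2.461e+04 Hz.

(a) f₀ = 2.532e+04 Hz  (b) Q = 1.029  (c) BW = 2.461e+04 Hz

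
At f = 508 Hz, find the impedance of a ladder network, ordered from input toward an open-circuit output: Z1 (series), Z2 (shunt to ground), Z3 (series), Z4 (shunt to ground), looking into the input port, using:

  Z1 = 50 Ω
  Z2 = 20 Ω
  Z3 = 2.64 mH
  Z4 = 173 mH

Step 1 — Angular frequency: ω = 2π·f = 2π·508 = 3192 rad/s.
Step 2 — Component impedances:
  Z1: Z = R = 50 Ω
  Z2: Z = R = 20 Ω
  Z3: Z = jωL = j·3192·0.00264 = 0 + j8.427 Ω
  Z4: Z = jωL = j·3192·0.173 = 0 + j552.2 Ω
Step 3 — Ladder network (open output): work backward from the far end, alternating series and parallel combinations. Z_in = 69.97 + j0.7126 Ω = 69.98∠0.6° Ω.

Z = 69.97 + j0.7126 Ω = 69.98∠0.6° Ω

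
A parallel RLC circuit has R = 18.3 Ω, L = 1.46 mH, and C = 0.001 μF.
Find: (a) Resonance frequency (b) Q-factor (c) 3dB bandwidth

Step 1 — Resonance: ω₀ = 1/√(LC) = 1/√(0.00146·1e-09) = 8.276e+05 rad/s.
Step 2 — f₀ = ω₀/(2π) = 1.317e+05 Hz.
Step 3 — Parallel Q: Q = R/(ω₀L) = 18.3/(8.276e+05·0.00146) = 0.01515.
Step 4 — Bandwidth: Δω = ω₀/Q = 5.464e+07 rad/s; BW = Δω/(2π) = 8.697e+06 Hz.

(a) f₀ = 1.317e+05 Hz  (b) Q = 0.01515  (c) BW = 8.697e+06 Hz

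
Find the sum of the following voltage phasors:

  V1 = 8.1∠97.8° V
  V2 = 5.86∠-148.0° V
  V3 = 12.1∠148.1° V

Step 1 — Convert each phasor to rectangular form:
  V1 = 8.1·(cos(97.8°) + j·sin(97.8°)) = -1.099 + j8.025 V
  V2 = 5.86·(cos(-148.0°) + j·sin(-148.0°)) = -4.97 - j3.105 V
  V3 = 12.1·(cos(148.1°) + j·sin(148.1°)) = -10.27 + j6.394 V
Step 2 — Sum components: V_total = -16.34 + j11.31 V.
Step 3 — Convert to polar: |V_total| = 19.88 V, ∠V_total = 145.3°.

V_total = 19.88∠145.3° V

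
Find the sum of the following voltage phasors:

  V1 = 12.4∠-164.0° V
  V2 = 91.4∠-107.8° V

Step 1 — Convert each phasor to rectangular form:
  V1 = 12.4·(cos(-164.0°) + j·sin(-164.0°)) = -11.92 - j3.418 V
  V2 = 91.4·(cos(-107.8°) + j·sin(-107.8°)) = -27.94 - j87.02 V
Step 2 — Sum components: V_total = -39.86 - j90.44 V.
Step 3 — Convert to polar: |V_total| = 98.84 V, ∠V_total = -113.8°.

V_total = 98.84∠-113.8° V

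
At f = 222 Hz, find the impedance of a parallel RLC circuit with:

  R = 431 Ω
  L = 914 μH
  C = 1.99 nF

Step 1 — Angular frequency: ω = 2π·f = 2π·222 = 1395 rad/s.
Step 2 — Component impedances:
  R: Z = R = 431 Ω
  L: Z = jωL = j·1395·0.000914 = 0 + j1.275 Ω
  C: Z = 1/(jωC) = -j/(ω·C) = 0 - j3.603e+05 Ω
Step 3 — Parallel combination: 1/Z_total = 1/R + 1/L + 1/C; Z_total = 0.003771 + j1.275 Ω = 1.275∠89.8° Ω.

Z = 0.003771 + j1.275 Ω = 1.275∠89.8° Ω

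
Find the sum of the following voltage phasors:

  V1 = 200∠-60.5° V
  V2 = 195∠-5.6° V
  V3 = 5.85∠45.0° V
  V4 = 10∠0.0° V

Step 1 — Convert each phasor to rectangular form:
  V1 = 200·(cos(-60.5°) + j·sin(-60.5°)) = 98.48 - j174.1 V
  V2 = 195·(cos(-5.6°) + j·sin(-5.6°)) = 194.1 - j19.03 V
  V3 = 5.85·(cos(45.0°) + j·sin(45.0°)) = 4.137 + j4.137 V
  V4 = 10·(cos(0.0°) + j·sin(0.0°)) = 10 V
Step 2 — Sum components: V_total = 306.7 - j189 V.
Step 3 — Convert to polar: |V_total| = 360.2 V, ∠V_total = -31.6°.

V_total = 360.2∠-31.6° V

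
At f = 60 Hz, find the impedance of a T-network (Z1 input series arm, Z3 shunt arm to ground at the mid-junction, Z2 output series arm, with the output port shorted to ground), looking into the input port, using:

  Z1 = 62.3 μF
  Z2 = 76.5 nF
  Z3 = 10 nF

Step 1 — Angular frequency: ω = 2π·f = 2π·60 = 377 rad/s.
Step 2 — Component impedances:
  Z1: Z = 1/(jωC) = -j/(ω·C) = 0 - j42.58 Ω
  Z2: Z = 1/(jωC) = -j/(ω·C) = 0 - j3.467e+04 Ω
  Z3: Z = 1/(jωC) = -j/(ω·C) = 0 - j2.653e+05 Ω
Step 3 — With the output port shorted to ground, the output series arm Z2 runs from the junction to ground; the shunt arm Z3 also runs from the junction to ground. They appear in parallel: Z3 || Z2 = 0 - j3.067e+04 Ω.
Step 4 — Series with input arm Z1: Z_in = Z1 + (Z3 || Z2) = 0 - j3.071e+04 Ω = 3.071e+04∠-90.0° Ω.

Z = 0 - j3.071e+04 Ω = 3.071e+04∠-90.0° Ω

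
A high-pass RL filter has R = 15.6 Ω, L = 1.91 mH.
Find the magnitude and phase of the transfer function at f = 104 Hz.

Step 1 — Angular frequency: ω = 2π·104 = 653.5 rad/s.
Step 2 — Transfer function: H(jω) = jωL/(R + jωL).
Step 3 — Numerator jωL = j·1.248; denominator R + jωL = 15.6 + j1.248.
Step 4 — H = 0.00636 + j0.0795.
Step 5 — Magnitude: |H| = 0.07975 (-22.0 dB); phase: φ = 85.4°.

|H| = 0.07975 (-22.0 dB), φ = 85.4°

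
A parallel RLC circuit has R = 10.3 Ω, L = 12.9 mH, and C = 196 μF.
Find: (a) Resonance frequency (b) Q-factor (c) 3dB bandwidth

Step 1 — Resonance: ω₀ = 1/√(LC) = 1/√(0.0129·0.000196) = 628.9 rad/s.
Step 2 — f₀ = ω₀/(2π) = 100.1 Hz.
Step 3 — Parallel Q: Q = R/(ω₀L) = 10.3/(628.9·0.0129) = 1.27.
Step 4 — Bandwidth: Δω = ω₀/Q = 495.3 rad/s; BW = Δω/(2π) = 78.84 Hz.

(a) f₀ = 100.1 Hz  (b) Q = 1.27  (c) BW = 78.84 Hz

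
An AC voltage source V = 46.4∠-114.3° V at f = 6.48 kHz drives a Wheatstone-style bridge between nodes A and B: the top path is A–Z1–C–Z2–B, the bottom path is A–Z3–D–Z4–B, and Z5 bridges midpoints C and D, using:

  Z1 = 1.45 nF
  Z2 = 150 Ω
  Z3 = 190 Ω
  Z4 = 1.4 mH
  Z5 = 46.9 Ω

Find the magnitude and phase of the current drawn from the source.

Step 1 — Angular frequency: ω = 2π·f = 2π·6480 = 4.072e+04 rad/s.
Step 2 — Component impedances:
  Z1: Z = 1/(jωC) = -j/(ω·C) = 0 - j1.694e+04 Ω
  Z2: Z = R = 150 Ω
  Z3: Z = R = 190 Ω
  Z4: Z = jωL = j·4.072e+04·0.0014 = 0 + j57 Ω
  Z5: Z = R = 46.9 Ω
Step 3 — Bridge requires nodal analysis (the Z5 bridge couples midpoints C and D, so the two paths cannot be reduced to a simple series/parallel combination). Setting node B to ground and injecting 1 A at node A, the 3-node admittance system at A, C, D solves to V_A = Z_AB = 205.5 + j50.39 Ω = 211.6∠13.8° Ω.
Step 4 — Source phasor: V = 46.4∠-114.3° V = -19.09 - j42.29 V.
Step 5 — Ohm's law: I = V / Z_total = (-19.09 - j42.29) / (205.5 + j50.39) = -0.1353 - j0.1726 A.
Step 6 — Convert to polar: |I| = 0.2193 A, ∠I = -128.1°.

I = 0.2193∠-128.1° A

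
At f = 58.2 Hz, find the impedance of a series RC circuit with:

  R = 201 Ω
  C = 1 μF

Step 1 — Angular frequency: ω = 2π·f = 2π·58.2 = 365.7 rad/s.
Step 2 — Component impedances:
  R: Z = R = 201 Ω
  C: Z = 1/(jωC) = -j/(ω·C) = 0 - j2735 Ω
Step 3 — Series combination: Z_total = R + C = 201 - j2735 Ω = 2742∠-85.8° Ω.

Z = 201 - j2735 Ω = 2742∠-85.8° Ω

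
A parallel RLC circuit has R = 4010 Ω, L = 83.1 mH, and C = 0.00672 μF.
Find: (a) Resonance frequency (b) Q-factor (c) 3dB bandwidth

Step 1 — Resonance: ω₀ = 1/√(LC) = 1/√(0.0831·6.72e-09) = 4.232e+04 rad/s.
Step 2 — f₀ = ω₀/(2π) = 6735 Hz.
Step 3 — Parallel Q: Q = R/(ω₀L) = 4010/(4.232e+04·0.0831) = 1.14.
Step 4 — Bandwidth: Δω = ω₀/Q = 3.711e+04 rad/s; BW = Δω/(2π) = 5906 Hz.

(a) f₀ = 6735 Hz  (b) Q = 1.14  (c) BW = 5906 Hz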